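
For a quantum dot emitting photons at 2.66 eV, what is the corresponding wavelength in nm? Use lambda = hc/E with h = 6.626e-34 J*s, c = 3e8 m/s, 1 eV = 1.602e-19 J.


Convert energy: E = 2.66 eV = 2.66 * 1.602e-19 = 4.26132e-19 J
lambda = h*c / E = 6.626e-34 * 3e8 / 4.26132e-19
lambda = 4.66475e-07 m = 466.5 nm

466.5


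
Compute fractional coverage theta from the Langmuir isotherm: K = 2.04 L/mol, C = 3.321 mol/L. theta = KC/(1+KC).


Langmuir isotherm: theta = K*C / (1 + K*C)
K*C = 2.04 * 3.321 = 6.77484
theta = 6.77484 / (1 + 6.77484) = 6.77484 / 7.77484
theta = 0.8714

0.8714


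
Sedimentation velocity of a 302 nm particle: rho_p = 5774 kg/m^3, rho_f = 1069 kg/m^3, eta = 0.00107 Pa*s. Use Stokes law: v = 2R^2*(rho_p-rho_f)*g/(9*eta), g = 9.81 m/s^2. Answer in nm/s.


Radius R = 302/2 nm = 1.51e-07 m
Density difference = 5774 - 1069 = 4705 kg/m^3
v = 2 * R^2 * (rho_p - rho_f) * g / (9 * eta)
v = 2 * (1.51e-07)^2 * 4705 * 9.81 / (9 * 0.00107)
v = 2.18568e-07 m/s = 218.5678 nm/s

218.5678


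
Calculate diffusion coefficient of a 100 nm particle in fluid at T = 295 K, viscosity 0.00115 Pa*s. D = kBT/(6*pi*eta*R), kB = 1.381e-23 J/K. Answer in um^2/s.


Radius R = 100/2 = 50 nm = 5e-08 m
D = kB*T / (6*pi*eta*R)
D = 1.381e-23 * 295 / (6 * pi * 0.00115 * 5e-08)
D = 3.75878e-12 m^2/s = 3.759 um^2/s

3.759


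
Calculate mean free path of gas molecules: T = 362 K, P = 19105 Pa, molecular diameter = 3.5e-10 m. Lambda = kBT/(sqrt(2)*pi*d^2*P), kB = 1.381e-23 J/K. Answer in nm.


Mean free path: lambda = kB*T / (sqrt(2) * pi * d^2 * P)
lambda = 1.381e-23 * 362 / (sqrt(2) * pi * (3.5e-10)^2 * 19105)
lambda = 4.80789e-07 m
lambda = 480.79 nm

480.79


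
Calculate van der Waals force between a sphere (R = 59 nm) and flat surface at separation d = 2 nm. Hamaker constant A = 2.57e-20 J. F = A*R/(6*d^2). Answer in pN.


Convert to SI: R = 59 nm = 5.9e-08 m, d = 2 nm = 2e-09 m
F = A * R / (6 * d^2)
F = 2.57e-20 * 5.9e-08 / (6 * (2e-09)^2)
F = 6.31792e-11 N = 63.179 pN

63.179


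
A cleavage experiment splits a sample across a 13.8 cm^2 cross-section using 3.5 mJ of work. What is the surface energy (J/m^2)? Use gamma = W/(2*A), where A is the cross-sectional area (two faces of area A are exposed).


Convert: A = 13.8 cm^2 = 0.00138 m^2, W = 3.5 mJ = 0.0035 J
Cleaving exposes two faces of area A, so total new surface = 2*A and gamma = W / (2*A)
gamma = 0.0035 / (2 * 0.00138)
gamma = 1.268 J/m^2

1.268


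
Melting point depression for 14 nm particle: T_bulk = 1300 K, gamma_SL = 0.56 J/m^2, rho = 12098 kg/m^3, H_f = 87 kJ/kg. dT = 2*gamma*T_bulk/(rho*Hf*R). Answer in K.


Radius R = 14/2 = 7 nm = 7e-09 m
Convert H_f = 87 kJ/kg = 87000 J/kg
dT = 2 * gamma_SL * T_bulk / (rho * H_f * R)
dT = 2 * 0.56 * 1300 / (12098 * 87000 * 7e-09)
dT = 197.6 K

197.6


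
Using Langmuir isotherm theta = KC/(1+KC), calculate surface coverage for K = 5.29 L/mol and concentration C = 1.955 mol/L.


Langmuir isotherm: theta = K*C / (1 + K*C)
K*C = 5.29 * 1.955 = 10.34195
theta = 10.34195 / (1 + 10.34195) = 10.34195 / 11.34195
theta = 0.9118

0.9118


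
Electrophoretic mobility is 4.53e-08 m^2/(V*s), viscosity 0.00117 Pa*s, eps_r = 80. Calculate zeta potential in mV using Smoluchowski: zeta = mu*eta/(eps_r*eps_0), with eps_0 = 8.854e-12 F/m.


Smoluchowski equation: zeta = mu * eta / (eps_r * eps_0)
zeta = 4.53e-08 * 0.00117 / (80 * 8.854e-12)
zeta = 0.074826 V = 74.83 mV

74.83


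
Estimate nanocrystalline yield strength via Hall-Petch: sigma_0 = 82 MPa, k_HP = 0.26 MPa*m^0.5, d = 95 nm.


d = 95 nm = 9.5e-08 m
sqrt(d) = 0.0003082207
Hall-Petch contribution = k / sqrt(d) = 0.26 / 0.0003082207 = 843.6 MPa
sigma = sigma_0 + k/sqrt(d) = 82 + 843.6 = 925.6 MPa

925.6


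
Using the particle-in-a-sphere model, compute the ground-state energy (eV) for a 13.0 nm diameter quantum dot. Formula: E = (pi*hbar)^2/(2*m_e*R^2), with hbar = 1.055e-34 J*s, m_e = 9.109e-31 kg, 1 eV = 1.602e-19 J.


Radius R = 13.0/2 = 6.5 nm = 6.5e-09 m
E = (pi * 1.055e-34)^2 / (2 * 9.109e-31 * (6.5e-09)^2)
E(J) = 1.42718e-21
E = E(J) / 1.602e-19 = 0.0089 eV

0.0089


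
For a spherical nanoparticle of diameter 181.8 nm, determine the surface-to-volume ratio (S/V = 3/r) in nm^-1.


Radius r = 181.8/2 = 90.9 nm
S/V = 3 / r = 3 / 90.9
S/V = 0.033 nm^-1

0.033


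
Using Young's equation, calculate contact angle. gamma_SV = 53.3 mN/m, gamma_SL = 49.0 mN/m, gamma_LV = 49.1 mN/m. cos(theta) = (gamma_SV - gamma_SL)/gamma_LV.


cos(theta) = (gamma_SV - gamma_SL) / gamma_LV
cos(theta) = (53.3 - 49.0) / 49.1
cos(theta) = 0.087576
theta = arccos(0.087576) = 84.98 degrees

84.98


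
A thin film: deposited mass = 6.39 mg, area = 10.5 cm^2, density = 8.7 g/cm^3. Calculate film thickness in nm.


Convert: m = 6.39 mg = 6.3900e-06 kg, A = 10.5 cm^2 = 1.0500e-03 m^2, rho = 8.7 g/cm^3 = 8700 kg/m^3
t = m / (A * rho)
t = 6.3900e-06 / (1.0500e-03 * 8700)
t = 6.9951e-07 m = 699.5 nm

699.5


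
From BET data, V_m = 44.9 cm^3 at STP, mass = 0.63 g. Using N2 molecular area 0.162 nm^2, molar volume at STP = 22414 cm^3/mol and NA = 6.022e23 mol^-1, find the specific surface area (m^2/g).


Number of moles in monolayer = V_m / 22414 = 44.9 / 22414 = 0.00200321
Number of molecules = moles * NA = 0.00200321 * 6.022e23
SA = molecules * sigma / mass
SA = (44.9 / 22414) * 6.022e23 * 0.162e-18 / 0.63
SA = 310.2 m^2/g

310.2


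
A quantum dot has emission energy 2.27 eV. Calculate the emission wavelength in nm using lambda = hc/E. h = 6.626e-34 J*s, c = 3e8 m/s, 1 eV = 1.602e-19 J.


Convert energy: E = 2.27 eV = 2.27 * 1.602e-19 = 3.63654e-19 J
lambda = h*c / E = 6.626e-34 * 3e8 / 3.63654e-19
lambda = 5.46618e-07 m = 546.6 nm

546.6


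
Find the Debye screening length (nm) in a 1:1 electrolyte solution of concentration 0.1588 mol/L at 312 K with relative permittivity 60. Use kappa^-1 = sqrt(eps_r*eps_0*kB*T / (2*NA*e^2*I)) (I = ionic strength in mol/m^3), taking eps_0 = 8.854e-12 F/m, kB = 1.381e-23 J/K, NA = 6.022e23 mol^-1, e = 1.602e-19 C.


Ionic strength I = 0.1588 * 1^2 * 1000 = 158.8 mol/m^3
kappa^-1 = sqrt(60 * 8.854e-12 * 1.381e-23 * 312 / (2 * 6.022e23 * (1.602e-19)^2 * 158.8))
kappa^-1 = 0.683 nm

0.683


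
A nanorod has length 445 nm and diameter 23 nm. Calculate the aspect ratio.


Aspect ratio AR = length / diameter
AR = 445 / 23
AR = 19.35

19.35


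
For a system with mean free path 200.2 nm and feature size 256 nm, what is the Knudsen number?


Knudsen number Kn = lambda / L
Kn = 200.2 / 256
Kn = 0.782

0.782


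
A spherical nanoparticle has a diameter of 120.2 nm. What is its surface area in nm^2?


Radius r = 120.2/2 = 60.1 nm
Surface area SA = 4 * pi * r^2
SA = 4 * pi * (60.1)^2
SA = 45389.86 nm^2

45389.86


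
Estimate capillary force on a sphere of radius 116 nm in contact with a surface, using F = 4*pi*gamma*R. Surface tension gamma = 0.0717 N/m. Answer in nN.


Convert radius: R = 116 nm = 1.16e-07 m
F = 4 * pi * gamma * R
F = 4 * pi * 0.0717 * 1.16e-07
F = 1.04517e-07 N = 104.517 nN

104.517


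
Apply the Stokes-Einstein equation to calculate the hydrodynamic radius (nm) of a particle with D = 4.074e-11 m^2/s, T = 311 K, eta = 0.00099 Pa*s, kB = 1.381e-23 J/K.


Stokes-Einstein: R = kB*T / (6*pi*eta*D)
R = 1.381e-23 * 311 / (6 * pi * 0.00099 * 4.074e-11)
R = 5.64933e-09 m = 5.65 nm

5.65


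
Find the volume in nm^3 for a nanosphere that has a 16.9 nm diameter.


Radius r = 16.9/2 = 8.45 nm
Volume V = (4/3) * pi * r^3
V = (4/3) * pi * (8.45)^3
V = 2527.31 nm^3

2527.31


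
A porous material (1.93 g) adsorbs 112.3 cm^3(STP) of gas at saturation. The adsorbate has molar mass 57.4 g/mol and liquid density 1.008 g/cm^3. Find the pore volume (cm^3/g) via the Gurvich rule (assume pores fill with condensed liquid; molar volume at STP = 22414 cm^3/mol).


Moles adsorbed n = V_ads / 22414 = 112.3 / 22414 = 5.010261e-03 mol
Liquid volume V_liq = n * M / rho_liq = 5.010261e-03 * 57.4 / 1.008 = 0.28531 cm^3
Specific pore volume V_pore = V_liq / m_sample = 0.28531 / 1.93
V_pore = 0.1478 cm^3/g

0.1478


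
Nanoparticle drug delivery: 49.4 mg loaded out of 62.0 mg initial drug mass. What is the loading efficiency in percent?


Drug loading efficiency = (drug loaded / drug initial) * 100
DLE = 49.4 / 62.0 * 100
DLE = 0.7968 * 100
DLE = 79.68%

79.68


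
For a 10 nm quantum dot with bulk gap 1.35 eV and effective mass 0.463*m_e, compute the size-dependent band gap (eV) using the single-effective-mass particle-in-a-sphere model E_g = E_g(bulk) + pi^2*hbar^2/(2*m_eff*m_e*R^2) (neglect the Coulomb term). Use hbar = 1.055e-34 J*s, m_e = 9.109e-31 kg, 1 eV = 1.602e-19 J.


Radius R = 10/2 nm = 5e-09 m
Confinement energy dE = pi^2 * hbar^2 / (2 * m_eff * m_e * R^2)
dE = pi^2 * (1.055e-34)^2 / (2 * 0.463 * 9.109e-31 * (5e-09)^2) J, divided by 1.602e-19 J/eV
dE = 0.0325 eV
Total band gap = E_g(bulk) + dE = 1.35 + 0.0325 = 1.3825 eV

1.3825


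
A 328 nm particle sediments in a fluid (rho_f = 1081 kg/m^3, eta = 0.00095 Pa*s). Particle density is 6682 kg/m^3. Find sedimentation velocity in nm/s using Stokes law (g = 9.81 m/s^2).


Radius R = 328/2 nm = 1.64e-07 m
Density difference = 6682 - 1081 = 5601 kg/m^3
v = 2 * R^2 * (rho_p - rho_f) * g / (9 * eta)
v = 2 * (1.64e-07)^2 * 5601 * 9.81 / (9 * 0.00095)
v = 3.45689e-07 m/s = 345.6895 nm/s

345.6895


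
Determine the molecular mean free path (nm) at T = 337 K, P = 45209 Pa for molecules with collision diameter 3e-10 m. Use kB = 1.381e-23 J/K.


Mean free path: lambda = kB*T / (sqrt(2) * pi * d^2 * P)
lambda = 1.381e-23 * 337 / (sqrt(2) * pi * (3e-10)^2 * 45209)
lambda = 2.57449e-07 m
lambda = 257.45 nm

257.45


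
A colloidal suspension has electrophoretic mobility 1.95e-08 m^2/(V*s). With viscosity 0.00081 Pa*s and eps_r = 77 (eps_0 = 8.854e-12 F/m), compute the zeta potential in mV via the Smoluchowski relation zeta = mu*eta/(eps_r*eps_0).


Smoluchowski equation: zeta = mu * eta / (eps_r * eps_0)
zeta = 1.95e-08 * 0.00081 / (77 * 8.854e-12)
zeta = 0.023168 V = 23.17 mV

23.17


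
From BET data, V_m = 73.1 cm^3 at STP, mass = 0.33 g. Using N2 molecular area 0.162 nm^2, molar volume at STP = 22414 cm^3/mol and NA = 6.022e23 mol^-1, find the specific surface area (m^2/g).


Number of moles in monolayer = V_m / 22414 = 73.1 / 22414 = 0.00326135
Number of molecules = moles * NA = 0.00326135 * 6.022e23
SA = molecules * sigma / mass
SA = (73.1 / 22414) * 6.022e23 * 0.162e-18 / 0.33
SA = 964.1 m^2/g

964.1


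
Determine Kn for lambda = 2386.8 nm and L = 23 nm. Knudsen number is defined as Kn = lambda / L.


Knudsen number Kn = lambda / L
Kn = 2386.8 / 23
Kn = 103.7739

103.7739


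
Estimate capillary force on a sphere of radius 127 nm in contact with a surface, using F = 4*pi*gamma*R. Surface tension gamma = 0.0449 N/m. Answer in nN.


Convert radius: R = 127 nm = 1.27e-07 m
F = 4 * pi * gamma * R
F = 4 * pi * 0.0449 * 1.27e-07
F = 7.16572e-08 N = 71.6572 nN

71.6572


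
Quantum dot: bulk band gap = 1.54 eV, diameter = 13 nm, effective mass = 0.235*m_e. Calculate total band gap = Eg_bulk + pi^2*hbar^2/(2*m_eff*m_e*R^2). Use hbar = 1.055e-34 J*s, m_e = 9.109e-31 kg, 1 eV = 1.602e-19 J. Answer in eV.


Radius R = 13/2 nm = 6.5e-09 m
Confinement energy dE = pi^2 * hbar^2 / (2 * m_eff * m_e * R^2)
dE = pi^2 * (1.055e-34)^2 / (2 * 0.235 * 9.109e-31 * (6.5e-09)^2) J, divided by 1.602e-19 J/eV
dE = 0.0379 eV
Total band gap = E_g(bulk) + dE = 1.54 + 0.0379 = 1.5779 eV

1.5779


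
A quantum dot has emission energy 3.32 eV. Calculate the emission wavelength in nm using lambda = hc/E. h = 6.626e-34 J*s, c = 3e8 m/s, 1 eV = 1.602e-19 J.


Convert energy: E = 3.32 eV = 3.32 * 1.602e-19 = 5.31864e-19 J
lambda = h*c / E = 6.626e-34 * 3e8 / 5.31864e-19
lambda = 3.73742e-07 m = 373.7 nm

373.7


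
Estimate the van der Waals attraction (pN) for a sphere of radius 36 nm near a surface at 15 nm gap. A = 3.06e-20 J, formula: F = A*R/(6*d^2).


Convert to SI: R = 36 nm = 3.6e-08 m, d = 15 nm = 1.5e-08 m
F = A * R / (6 * d^2)
F = 3.06e-20 * 3.6e-08 / (6 * (1.5e-08)^2)
F = 8.16e-13 N = 0.816 pN

0.816


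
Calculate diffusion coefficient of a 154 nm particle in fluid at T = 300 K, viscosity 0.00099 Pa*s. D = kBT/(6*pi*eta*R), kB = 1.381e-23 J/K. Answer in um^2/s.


Radius R = 154/2 = 77 nm = 7.7e-08 m
D = kB*T / (6*pi*eta*R)
D = 1.381e-23 * 300 / (6 * pi * 0.00099 * 7.7e-08)
D = 2.88329e-12 m^2/s = 2.883 um^2/s

2.883


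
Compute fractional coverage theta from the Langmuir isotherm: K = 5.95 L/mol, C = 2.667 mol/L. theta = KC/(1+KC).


Langmuir isotherm: theta = K*C / (1 + K*C)
K*C = 5.95 * 2.667 = 15.86865
theta = 15.86865 / (1 + 15.86865) = 15.86865 / 16.86865
theta = 0.9407

0.9407


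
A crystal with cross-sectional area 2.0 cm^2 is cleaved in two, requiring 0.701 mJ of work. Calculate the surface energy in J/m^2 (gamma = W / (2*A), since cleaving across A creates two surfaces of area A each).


Convert: A = 2.0 cm^2 = 0.0002 m^2, W = 0.701 mJ = 0.000701 J
Cleaving exposes two faces of area A, so total new surface = 2*A and gamma = W / (2*A)
gamma = 0.000701 / (2 * 0.0002)
gamma = 1.752 J/m^2

1.752


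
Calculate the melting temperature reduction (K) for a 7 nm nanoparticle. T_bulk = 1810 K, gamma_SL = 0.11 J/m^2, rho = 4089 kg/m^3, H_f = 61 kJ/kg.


Radius R = 7/2 = 3.5 nm = 3.5e-09 m
Convert H_f = 61 kJ/kg = 61000 J/kg
dT = 2 * gamma_SL * T_bulk / (rho * H_f * R)
dT = 2 * 0.11 * 1810 / (4089 * 61000 * 3.5e-09)
dT = 456.1 K

456.1


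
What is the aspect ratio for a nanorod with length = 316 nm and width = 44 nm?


Aspect ratio AR = length / diameter
AR = 316 / 44
AR = 7.18

7.18


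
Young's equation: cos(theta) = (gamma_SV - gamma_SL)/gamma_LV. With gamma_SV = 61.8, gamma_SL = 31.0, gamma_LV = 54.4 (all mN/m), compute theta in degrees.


cos(theta) = (gamma_SV - gamma_SL) / gamma_LV
cos(theta) = (61.8 - 31.0) / 54.4
cos(theta) = 0.566176
theta = arccos(0.566176) = 55.52 degrees

55.52


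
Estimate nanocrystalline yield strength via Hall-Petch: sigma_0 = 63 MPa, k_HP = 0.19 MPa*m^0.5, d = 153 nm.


d = 153 nm = 1.53e-07 m
sqrt(d) = 0.0003911521
Hall-Petch contribution = k / sqrt(d) = 0.19 / 0.0003911521 = 485.7 MPa
sigma = sigma_0 + k/sqrt(d) = 63 + 485.7 = 548.7 MPa

548.7


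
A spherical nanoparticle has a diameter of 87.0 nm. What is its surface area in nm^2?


Radius r = 87.0/2 = 43.5 nm
Surface area SA = 4 * pi * r^2
SA = 4 * pi * (43.5)^2
SA = 23778.71 nm^2

23778.71


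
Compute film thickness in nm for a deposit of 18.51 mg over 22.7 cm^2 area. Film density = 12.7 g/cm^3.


Convert: m = 18.51 mg = 1.8510e-05 kg, A = 22.7 cm^2 = 2.2700e-03 m^2, rho = 12.7 g/cm^3 = 12700 kg/m^3
t = m / (A * rho)
t = 1.8510e-05 / (2.2700e-03 * 12700)
t = 6.4206e-07 m = 642.1 nm

642.1


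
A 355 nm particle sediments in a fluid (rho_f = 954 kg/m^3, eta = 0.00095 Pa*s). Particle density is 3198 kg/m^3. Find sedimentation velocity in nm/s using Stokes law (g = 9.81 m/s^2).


Radius R = 355/2 nm = 1.775e-07 m
Density difference = 3198 - 954 = 2244 kg/m^3
v = 2 * R^2 * (rho_p - rho_f) * g / (9 * eta)
v = 2 * (1.775e-07)^2 * 2244 * 9.81 / (9 * 0.00095)
v = 1.62238e-07 m/s = 162.238 nm/s

162.238


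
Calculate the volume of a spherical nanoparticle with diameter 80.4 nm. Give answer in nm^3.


Radius r = 80.4/2 = 40.2 nm
Volume V = (4/3) * pi * r^3
V = (4/3) * pi * (40.2)^3
V = 272123.95 nm^3

272123.95


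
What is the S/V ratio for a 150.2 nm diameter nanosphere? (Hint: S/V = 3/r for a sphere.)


Radius r = 150.2/2 = 75.1 nm
S/V = 3 / r = 3 / 75.1
S/V = 0.0399 nm^-1

0.0399


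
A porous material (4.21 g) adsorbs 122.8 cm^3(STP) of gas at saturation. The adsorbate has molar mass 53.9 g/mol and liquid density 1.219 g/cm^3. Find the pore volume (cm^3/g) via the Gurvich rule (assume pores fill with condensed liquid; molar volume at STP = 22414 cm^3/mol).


Moles adsorbed n = V_ads / 22414 = 122.8 / 22414 = 5.478719e-03 mol
Liquid volume V_liq = n * M / rho_liq = 5.478719e-03 * 53.9 / 1.219 = 0.24225 cm^3
Specific pore volume V_pore = V_liq / m_sample = 0.24225 / 4.21
V_pore = 0.0575 cm^3/g

0.0575


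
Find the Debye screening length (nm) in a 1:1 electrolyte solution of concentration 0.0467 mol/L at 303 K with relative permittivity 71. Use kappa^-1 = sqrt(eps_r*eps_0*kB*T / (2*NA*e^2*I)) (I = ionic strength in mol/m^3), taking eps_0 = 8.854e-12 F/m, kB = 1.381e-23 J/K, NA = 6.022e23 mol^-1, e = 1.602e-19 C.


Ionic strength I = 0.0467 * 1^2 * 1000 = 46.7 mol/m^3
kappa^-1 = sqrt(71 * 8.854e-12 * 1.381e-23 * 303 / (2 * 6.022e23 * (1.602e-19)^2 * 46.7))
kappa^-1 = 1.35 nm

1.35


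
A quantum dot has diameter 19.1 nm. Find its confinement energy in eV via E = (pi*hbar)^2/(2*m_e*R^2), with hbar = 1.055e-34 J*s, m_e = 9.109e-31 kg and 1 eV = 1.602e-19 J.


Radius R = 19.1/2 = 9.55 nm = 9.55e-09 m
E = (pi * 1.055e-34)^2 / (2 * 9.109e-31 * (9.55e-09)^2)
E(J) = 6.61146e-22
E = E(J) / 1.602e-19 = 0.0041 eV

0.0041


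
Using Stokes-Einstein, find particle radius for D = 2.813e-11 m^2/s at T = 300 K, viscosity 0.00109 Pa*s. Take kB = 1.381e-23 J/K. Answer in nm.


Stokes-Einstein: R = kB*T / (6*pi*eta*D)
R = 1.381e-23 * 300 / (6 * pi * 0.00109 * 2.813e-11)
R = 7.16832e-09 m = 7.17 nm

7.17


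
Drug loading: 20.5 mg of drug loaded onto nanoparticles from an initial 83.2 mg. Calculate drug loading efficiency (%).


Drug loading efficiency = (drug loaded / drug initial) * 100
DLE = 20.5 / 83.2 * 100
DLE = 0.2464 * 100
DLE = 24.64%

24.64


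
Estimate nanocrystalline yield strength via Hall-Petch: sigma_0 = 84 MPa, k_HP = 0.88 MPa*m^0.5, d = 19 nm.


d = 19 nm = 1.9e-08 m
sqrt(d) = 0.0001378405
Hall-Petch contribution = k / sqrt(d) = 0.88 / 0.0001378405 = 6384.2 MPa
sigma = sigma_0 + k/sqrt(d) = 84 + 6384.2 = 6468.2 MPa

6468.2


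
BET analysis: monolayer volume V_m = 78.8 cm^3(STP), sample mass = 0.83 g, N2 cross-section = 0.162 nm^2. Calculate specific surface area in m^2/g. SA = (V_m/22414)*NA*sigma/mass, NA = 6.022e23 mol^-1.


Number of moles in monolayer = V_m / 22414 = 78.8 / 22414 = 0.00351566
Number of molecules = moles * NA = 0.00351566 * 6.022e23
SA = molecules * sigma / mass
SA = (78.8 / 22414) * 6.022e23 * 0.162e-18 / 0.83
SA = 413.2 m^2/g

413.2


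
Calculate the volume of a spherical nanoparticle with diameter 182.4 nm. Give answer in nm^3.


Radius r = 182.4/2 = 91.2 nm
Volume V = (4/3) * pi * r^3
V = (4/3) * pi * (91.2)^3
V = 3177409.02 nm^3

3177409.02


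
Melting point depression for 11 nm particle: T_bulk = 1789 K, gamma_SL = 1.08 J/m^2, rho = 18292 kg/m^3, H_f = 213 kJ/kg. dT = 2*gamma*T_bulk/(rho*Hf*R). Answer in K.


Radius R = 11/2 = 5.5 nm = 5.5e-09 m
Convert H_f = 213 kJ/kg = 213000 J/kg
dT = 2 * gamma_SL * T_bulk / (rho * H_f * R)
dT = 2 * 1.08 * 1789 / (18292 * 213000 * 5.5e-09)
dT = 180.3 K

180.3


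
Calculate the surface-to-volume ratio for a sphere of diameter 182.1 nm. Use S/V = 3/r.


Radius r = 182.1/2 = 91.05 nm
S/V = 3 / r = 3 / 91.05
S/V = 0.0329 nm^-1

0.0329


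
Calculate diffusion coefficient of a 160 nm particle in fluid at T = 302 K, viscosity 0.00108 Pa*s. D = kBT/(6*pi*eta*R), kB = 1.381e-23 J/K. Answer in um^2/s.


Radius R = 160/2 = 80 nm = 8e-08 m
D = kB*T / (6*pi*eta*R)
D = 1.381e-23 * 302 / (6 * pi * 0.00108 * 8e-08)
D = 2.56086e-12 m^2/s = 2.561 um^2/s

2.561


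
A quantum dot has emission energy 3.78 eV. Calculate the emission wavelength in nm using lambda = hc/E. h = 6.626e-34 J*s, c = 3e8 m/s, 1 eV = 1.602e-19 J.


Convert energy: E = 3.78 eV = 3.78 * 1.602e-19 = 6.05556e-19 J
lambda = h*c / E = 6.626e-34 * 3e8 / 6.05556e-19
lambda = 3.2826e-07 m = 328.3 nm

328.3


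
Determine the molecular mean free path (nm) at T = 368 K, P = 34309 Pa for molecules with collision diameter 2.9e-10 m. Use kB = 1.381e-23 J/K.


Mean free path: lambda = kB*T / (sqrt(2) * pi * d^2 * P)
lambda = 1.381e-23 * 368 / (sqrt(2) * pi * (2.9e-10)^2 * 34309)
lambda = 3.96436e-07 m
lambda = 396.44 nm

396.44


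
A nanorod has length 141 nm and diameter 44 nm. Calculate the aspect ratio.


Aspect ratio AR = length / diameter
AR = 141 / 44
AR = 3.2

3.2


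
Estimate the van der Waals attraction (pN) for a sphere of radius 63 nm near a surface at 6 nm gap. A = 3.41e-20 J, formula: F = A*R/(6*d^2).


Convert to SI: R = 63 nm = 6.3e-08 m, d = 6 nm = 6e-09 m
F = A * R / (6 * d^2)
F = 3.41e-20 * 6.3e-08 / (6 * (6e-09)^2)
F = 9.94583e-12 N = 9.946 pN

9.946


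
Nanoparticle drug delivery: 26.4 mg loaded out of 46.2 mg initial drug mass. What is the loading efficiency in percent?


Drug loading efficiency = (drug loaded / drug initial) * 100
DLE = 26.4 / 46.2 * 100
DLE = 0.5714 * 100
DLE = 57.14%

57.14


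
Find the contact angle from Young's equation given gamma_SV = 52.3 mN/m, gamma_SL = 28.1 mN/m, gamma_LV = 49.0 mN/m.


cos(theta) = (gamma_SV - gamma_SL) / gamma_LV
cos(theta) = (52.3 - 28.1) / 49.0
cos(theta) = 0.493878
theta = arccos(0.493878) = 60.4 degrees

60.4


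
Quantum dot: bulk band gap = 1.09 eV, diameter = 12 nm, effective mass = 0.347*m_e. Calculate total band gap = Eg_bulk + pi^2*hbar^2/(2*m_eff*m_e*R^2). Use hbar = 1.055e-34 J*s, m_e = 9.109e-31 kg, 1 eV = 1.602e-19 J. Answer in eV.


Radius R = 12/2 nm = 6e-09 m
Confinement energy dE = pi^2 * hbar^2 / (2 * m_eff * m_e * R^2)
dE = pi^2 * (1.055e-34)^2 / (2 * 0.347 * 9.109e-31 * (6e-09)^2) J, divided by 1.602e-19 J/eV
dE = 0.0301 eV
Total band gap = E_g(bulk) + dE = 1.09 + 0.0301 = 1.1201 eV

1.1201


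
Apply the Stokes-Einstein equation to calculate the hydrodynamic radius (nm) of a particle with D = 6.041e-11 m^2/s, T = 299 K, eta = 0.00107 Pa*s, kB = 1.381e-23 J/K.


Stokes-Einstein: R = kB*T / (6*pi*eta*D)
R = 1.381e-23 * 299 / (6 * pi * 0.00107 * 6.041e-11)
R = 3.389e-09 m = 3.39 nm

3.39


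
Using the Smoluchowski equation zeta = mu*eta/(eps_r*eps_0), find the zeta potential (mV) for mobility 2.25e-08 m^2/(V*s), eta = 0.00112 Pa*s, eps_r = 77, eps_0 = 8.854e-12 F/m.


Smoluchowski equation: zeta = mu * eta / (eps_r * eps_0)
zeta = 2.25e-08 * 0.00112 / (77 * 8.854e-12)
zeta = 0.036963 V = 36.96 mV

36.96


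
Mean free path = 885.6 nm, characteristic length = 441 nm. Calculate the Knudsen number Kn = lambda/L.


Knudsen number Kn = lambda / L
Kn = 885.6 / 441
Kn = 2.0082

2.0082


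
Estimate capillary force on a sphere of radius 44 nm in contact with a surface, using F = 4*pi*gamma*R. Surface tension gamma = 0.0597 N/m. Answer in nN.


Convert radius: R = 44 nm = 4.4e-08 m
F = 4 * pi * gamma * R
F = 4 * pi * 0.0597 * 4.4e-08
F = 3.30093e-08 N = 33.0093 nN

33.0093


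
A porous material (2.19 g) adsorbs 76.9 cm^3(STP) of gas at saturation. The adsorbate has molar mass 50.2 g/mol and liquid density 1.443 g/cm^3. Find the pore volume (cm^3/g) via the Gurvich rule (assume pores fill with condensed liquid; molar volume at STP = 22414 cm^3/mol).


Moles adsorbed n = V_ads / 22414 = 76.9 / 22414 = 3.430891e-03 mol
Liquid volume V_liq = n * M / rho_liq = 3.430891e-03 * 50.2 / 1.443 = 0.11936 cm^3
Specific pore volume V_pore = V_liq / m_sample = 0.11936 / 2.19
V_pore = 0.0545 cm^3/g

0.0545


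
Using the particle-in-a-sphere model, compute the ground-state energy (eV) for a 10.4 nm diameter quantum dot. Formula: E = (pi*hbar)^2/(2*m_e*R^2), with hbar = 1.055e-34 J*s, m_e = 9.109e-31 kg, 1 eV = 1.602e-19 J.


Radius R = 10.4/2 = 5.2 nm = 5.2e-09 m
E = (pi * 1.055e-34)^2 / (2 * 9.109e-31 * (5.2e-09)^2)
E(J) = 2.22996e-21
E = E(J) / 1.602e-19 = 0.0139 eV

0.0139


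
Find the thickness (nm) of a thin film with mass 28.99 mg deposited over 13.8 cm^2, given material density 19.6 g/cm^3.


Convert: m = 28.99 mg = 2.8990e-05 kg, A = 13.8 cm^2 = 1.3800e-03 m^2, rho = 19.6 g/cm^3 = 19600 kg/m^3
t = m / (A * rho)
t = 2.8990e-05 / (1.3800e-03 * 19600)
t = 1.0718e-06 m = 1071.8 nm

1071.8


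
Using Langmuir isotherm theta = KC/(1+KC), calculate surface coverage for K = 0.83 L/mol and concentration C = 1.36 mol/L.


Langmuir isotherm: theta = K*C / (1 + K*C)
K*C = 0.83 * 1.36 = 1.1288
theta = 1.1288 / (1 + 1.1288) = 1.1288 / 2.1288
theta = 0.5303

0.5303


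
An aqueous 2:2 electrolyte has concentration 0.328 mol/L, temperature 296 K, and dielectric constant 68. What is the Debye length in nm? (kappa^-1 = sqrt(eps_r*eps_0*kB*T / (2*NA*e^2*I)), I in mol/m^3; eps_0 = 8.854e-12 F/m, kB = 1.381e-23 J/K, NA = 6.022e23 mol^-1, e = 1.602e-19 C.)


Ionic strength I = 0.328 * 2^2 * 1000 = 1312 mol/m^3
kappa^-1 = sqrt(68 * 8.854e-12 * 1.381e-23 * 296 / (2 * 6.022e23 * (1.602e-19)^2 * 1312))
kappa^-1 = 0.246 nm

0.246


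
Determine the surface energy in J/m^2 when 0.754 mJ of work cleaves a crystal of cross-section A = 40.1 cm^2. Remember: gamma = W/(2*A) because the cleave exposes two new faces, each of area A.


Convert: A = 40.1 cm^2 = 0.00401 m^2, W = 0.754 mJ = 0.000754 J
Cleaving exposes two faces of area A, so total new surface = 2*A and gamma = W / (2*A)
gamma = 0.000754 / (2 * 0.00401)
gamma = 0.094 J/m^2

0.094


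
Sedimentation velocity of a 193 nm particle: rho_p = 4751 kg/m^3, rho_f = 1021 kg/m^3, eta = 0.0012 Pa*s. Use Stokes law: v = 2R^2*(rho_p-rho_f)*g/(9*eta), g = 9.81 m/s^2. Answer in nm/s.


Radius R = 193/2 nm = 9.65e-08 m
Density difference = 4751 - 1021 = 3730 kg/m^3
v = 2 * R^2 * (rho_p - rho_f) * g / (9 * eta)
v = 2 * (9.65e-08)^2 * 3730 * 9.81 / (9 * 0.0012)
v = 6.31014e-08 m/s = 63.1014 nm/s

63.1014


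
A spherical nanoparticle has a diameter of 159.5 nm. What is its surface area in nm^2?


Radius r = 159.5/2 = 79.75 nm
Surface area SA = 4 * pi * r^2
SA = 4 * pi * (79.75)^2
SA = 79922.9 nm^2

79922.9


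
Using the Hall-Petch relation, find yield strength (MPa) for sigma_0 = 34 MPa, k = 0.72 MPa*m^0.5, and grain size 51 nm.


d = 51 nm = 5.1e-08 m
sqrt(d) = 0.0002258318
Hall-Petch contribution = k / sqrt(d) = 0.72 / 0.0002258318 = 3188.2 MPa
sigma = sigma_0 + k/sqrt(d) = 34 + 3188.2 = 3222.2 MPa

3222.2


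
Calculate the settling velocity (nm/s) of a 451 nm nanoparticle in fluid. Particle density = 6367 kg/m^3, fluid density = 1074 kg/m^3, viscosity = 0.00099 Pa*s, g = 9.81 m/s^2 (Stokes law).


Radius R = 451/2 nm = 2.255e-07 m
Density difference = 6367 - 1074 = 5293 kg/m^3
v = 2 * R^2 * (rho_p - rho_f) * g / (9 * eta)
v = 2 * (2.255e-07)^2 * 5293 * 9.81 / (9 * 0.00099)
v = 5.92675e-07 m/s = 592.6746 nm/s

592.6746


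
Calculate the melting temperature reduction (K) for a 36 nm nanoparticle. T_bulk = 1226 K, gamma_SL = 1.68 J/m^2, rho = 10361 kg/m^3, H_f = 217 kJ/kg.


Radius R = 36/2 = 18 nm = 1.8e-08 m
Convert H_f = 217 kJ/kg = 217000 J/kg
dT = 2 * gamma_SL * T_bulk / (rho * H_f * R)
dT = 2 * 1.68 * 1226 / (10361 * 217000 * 1.8e-08)
dT = 101.8 K

101.8


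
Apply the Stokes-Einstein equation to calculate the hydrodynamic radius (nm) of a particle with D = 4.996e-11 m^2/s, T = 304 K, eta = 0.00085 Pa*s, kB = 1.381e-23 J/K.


Stokes-Einstein: R = kB*T / (6*pi*eta*D)
R = 1.381e-23 * 304 / (6 * pi * 0.00085 * 4.996e-11)
R = 5.24475e-09 m = 5.24 nm

5.24


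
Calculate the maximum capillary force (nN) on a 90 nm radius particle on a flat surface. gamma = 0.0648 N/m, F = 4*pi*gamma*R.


Convert radius: R = 90 nm = 9e-08 m
F = 4 * pi * gamma * R
F = 4 * pi * 0.0648 * 9e-08
F = 7.32871e-08 N = 73.2871 nN

73.2871


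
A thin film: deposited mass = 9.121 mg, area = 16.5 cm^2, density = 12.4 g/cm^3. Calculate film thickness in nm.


Convert: m = 9.121 mg = 9.1210e-06 kg, A = 16.5 cm^2 = 1.6500e-03 m^2, rho = 12.4 g/cm^3 = 12400 kg/m^3
t = m / (A * rho)
t = 9.1210e-06 / (1.6500e-03 * 12400)
t = 4.4580e-07 m = 445.8 nm

445.8


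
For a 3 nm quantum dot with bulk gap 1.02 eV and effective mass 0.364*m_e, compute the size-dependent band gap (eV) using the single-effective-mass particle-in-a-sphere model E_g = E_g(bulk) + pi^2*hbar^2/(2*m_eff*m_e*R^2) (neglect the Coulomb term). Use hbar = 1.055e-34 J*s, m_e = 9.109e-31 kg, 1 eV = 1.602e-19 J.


Radius R = 3/2 nm = 1.5e-09 m
Confinement energy dE = pi^2 * hbar^2 / (2 * m_eff * m_e * R^2)
dE = pi^2 * (1.055e-34)^2 / (2 * 0.364 * 9.109e-31 * (1.5e-09)^2) J, divided by 1.602e-19 J/eV
dE = 0.4596 eV
Total band gap = E_g(bulk) + dE = 1.02 + 0.4596 = 1.4796 eV

1.4796


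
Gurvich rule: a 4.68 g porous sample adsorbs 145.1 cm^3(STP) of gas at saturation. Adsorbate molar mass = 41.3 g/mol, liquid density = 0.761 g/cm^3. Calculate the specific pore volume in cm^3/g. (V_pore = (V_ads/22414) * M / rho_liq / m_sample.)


Moles adsorbed n = V_ads / 22414 = 145.1 / 22414 = 6.473633e-03 mol
Liquid volume V_liq = n * M / rho_liq = 6.473633e-03 * 41.3 / 0.761 = 0.35133 cm^3
Specific pore volume V_pore = V_liq / m_sample = 0.35133 / 4.68
V_pore = 0.0751 cm^3/g

0.0751


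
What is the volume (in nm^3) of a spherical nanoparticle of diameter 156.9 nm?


Radius r = 156.9/2 = 78.45 nm
Volume V = (4/3) * pi * r^3
V = (4/3) * pi * (78.45)^3
V = 2022401.85 nm^3

2022401.85


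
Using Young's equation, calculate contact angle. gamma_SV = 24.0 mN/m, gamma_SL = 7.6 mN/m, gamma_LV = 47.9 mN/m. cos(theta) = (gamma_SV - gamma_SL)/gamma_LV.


cos(theta) = (gamma_SV - gamma_SL) / gamma_LV
cos(theta) = (24.0 - 7.6) / 47.9
cos(theta) = 0.34238
theta = arccos(0.34238) = 69.98 degrees

69.98


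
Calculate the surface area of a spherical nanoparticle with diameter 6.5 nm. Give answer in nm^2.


Radius r = 6.5/2 = 3.25 nm
Surface area SA = 4 * pi * r^2
SA = 4 * pi * (3.25)^2
SA = 132.73 nm^2

132.73


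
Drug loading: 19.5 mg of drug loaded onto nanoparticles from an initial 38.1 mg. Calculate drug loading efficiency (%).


Drug loading efficiency = (drug loaded / drug initial) * 100
DLE = 19.5 / 38.1 * 100
DLE = 0.5118 * 100
DLE = 51.18%

51.18


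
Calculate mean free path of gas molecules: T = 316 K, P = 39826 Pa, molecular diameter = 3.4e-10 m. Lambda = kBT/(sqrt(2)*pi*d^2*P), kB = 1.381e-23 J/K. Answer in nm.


Mean free path: lambda = kB*T / (sqrt(2) * pi * d^2 * P)
lambda = 1.381e-23 * 316 / (sqrt(2) * pi * (3.4e-10)^2 * 39826)
lambda = 2.13349e-07 m
lambda = 213.35 nm

213.35


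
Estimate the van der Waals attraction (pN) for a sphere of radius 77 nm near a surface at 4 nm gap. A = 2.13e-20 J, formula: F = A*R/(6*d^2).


Convert to SI: R = 77 nm = 7.7e-08 m, d = 4 nm = 4e-09 m
F = A * R / (6 * d^2)
F = 2.13e-20 * 7.7e-08 / (6 * (4e-09)^2)
F = 1.70844e-11 N = 17.084 pN

17.084


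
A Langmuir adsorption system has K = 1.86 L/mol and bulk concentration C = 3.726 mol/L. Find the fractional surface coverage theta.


Langmuir isotherm: theta = K*C / (1 + K*C)
K*C = 1.86 * 3.726 = 6.93036
theta = 6.93036 / (1 + 6.93036) = 6.93036 / 7.93036
theta = 0.8739

0.8739


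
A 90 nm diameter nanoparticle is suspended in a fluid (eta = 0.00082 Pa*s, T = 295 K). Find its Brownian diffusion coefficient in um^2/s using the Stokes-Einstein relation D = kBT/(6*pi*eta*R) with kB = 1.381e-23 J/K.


Radius R = 90/2 = 45 nm = 4.5e-08 m
D = kB*T / (6*pi*eta*R)
D = 1.381e-23 * 295 / (6 * pi * 0.00082 * 4.5e-08)
D = 5.85718e-12 m^2/s = 5.857 um^2/s

5.857


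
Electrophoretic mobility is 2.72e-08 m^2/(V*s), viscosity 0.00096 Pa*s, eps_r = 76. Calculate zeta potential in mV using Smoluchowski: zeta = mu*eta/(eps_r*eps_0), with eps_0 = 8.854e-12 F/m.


Smoluchowski equation: zeta = mu * eta / (eps_r * eps_0)
zeta = 2.72e-08 * 0.00096 / (76 * 8.854e-12)
zeta = 0.038805 V = 38.8 mV

38.8


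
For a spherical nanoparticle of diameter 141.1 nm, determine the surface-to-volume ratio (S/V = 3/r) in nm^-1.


Radius r = 141.1/2 = 70.55 nm
S/V = 3 / r = 3 / 70.55
S/V = 0.0425 nm^-1

0.0425


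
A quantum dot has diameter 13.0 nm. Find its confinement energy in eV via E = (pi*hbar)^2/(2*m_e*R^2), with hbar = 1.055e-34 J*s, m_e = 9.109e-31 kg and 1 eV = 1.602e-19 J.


Radius R = 13.0/2 = 6.5 nm = 6.5e-09 m
E = (pi * 1.055e-34)^2 / (2 * 9.109e-31 * (6.5e-09)^2)
E(J) = 1.42718e-21
E = E(J) / 1.602e-19 = 0.0089 eV

0.0089


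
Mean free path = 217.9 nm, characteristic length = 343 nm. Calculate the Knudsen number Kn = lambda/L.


Knudsen number Kn = lambda / L
Kn = 217.9 / 343
Kn = 0.6353

0.6353


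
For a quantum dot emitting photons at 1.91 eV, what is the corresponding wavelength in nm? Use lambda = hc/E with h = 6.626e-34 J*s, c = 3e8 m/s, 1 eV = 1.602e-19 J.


Convert energy: E = 1.91 eV = 1.91 * 1.602e-19 = 3.05982e-19 J
lambda = h*c / E = 6.626e-34 * 3e8 / 3.05982e-19
lambda = 6.49646e-07 m = 649.6 nm

649.6


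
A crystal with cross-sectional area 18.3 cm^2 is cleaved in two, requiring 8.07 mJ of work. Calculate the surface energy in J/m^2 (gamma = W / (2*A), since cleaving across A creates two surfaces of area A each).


Convert: A = 18.3 cm^2 = 0.00183 m^2, W = 8.07 mJ = 0.00807 J
Cleaving exposes two faces of area A, so total new surface = 2*A and gamma = W / (2*A)
gamma = 0.00807 / (2 * 0.00183)
gamma = 2.205 J/m^2

2.205


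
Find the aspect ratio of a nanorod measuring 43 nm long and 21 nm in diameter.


Aspect ratio AR = length / diameter
AR = 43 / 21
AR = 2.05

2.05


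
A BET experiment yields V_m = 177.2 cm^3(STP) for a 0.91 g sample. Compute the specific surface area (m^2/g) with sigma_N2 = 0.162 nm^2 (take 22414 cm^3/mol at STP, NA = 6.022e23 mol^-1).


Number of moles in monolayer = V_m / 22414 = 177.2 / 22414 = 0.00790577
Number of molecules = moles * NA = 0.00790577 * 6.022e23
SA = molecules * sigma / mass
SA = (177.2 / 22414) * 6.022e23 * 0.162e-18 / 0.91
SA = 847.5 m^2/g

847.5


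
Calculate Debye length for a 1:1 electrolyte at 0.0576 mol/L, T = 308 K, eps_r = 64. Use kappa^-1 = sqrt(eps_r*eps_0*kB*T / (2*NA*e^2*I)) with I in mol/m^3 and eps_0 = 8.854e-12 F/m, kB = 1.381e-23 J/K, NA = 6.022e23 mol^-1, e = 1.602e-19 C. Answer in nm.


Ionic strength I = 0.0576 * 1^2 * 1000 = 57.6 mol/m^3
kappa^-1 = sqrt(64 * 8.854e-12 * 1.381e-23 * 308 / (2 * 6.022e23 * (1.602e-19)^2 * 57.6))
kappa^-1 = 1.164 nm

1.164


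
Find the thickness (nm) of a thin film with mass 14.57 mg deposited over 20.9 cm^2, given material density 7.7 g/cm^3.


Convert: m = 14.57 mg = 1.4570e-05 kg, A = 20.9 cm^2 = 2.0900e-03 m^2, rho = 7.7 g/cm^3 = 7700 kg/m^3
t = m / (A * rho)
t = 1.4570e-05 / (2.0900e-03 * 7700)
t = 9.0536e-07 m = 905.4 nm

905.4


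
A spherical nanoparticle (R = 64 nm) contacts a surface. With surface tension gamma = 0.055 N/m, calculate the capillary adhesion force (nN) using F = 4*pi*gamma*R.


Convert radius: R = 64 nm = 6.4e-08 m
F = 4 * pi * gamma * R
F = 4 * pi * 0.055 * 6.4e-08
F = 4.42336e-08 N = 44.2336 nN

44.2336


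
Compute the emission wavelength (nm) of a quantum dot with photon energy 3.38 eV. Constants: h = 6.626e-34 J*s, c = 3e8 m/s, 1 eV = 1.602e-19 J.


Convert energy: E = 3.38 eV = 3.38 * 1.602e-19 = 5.41476e-19 J
lambda = h*c / E = 6.626e-34 * 3e8 / 5.41476e-19
lambda = 3.67108e-07 m = 367.1 nm

367.1


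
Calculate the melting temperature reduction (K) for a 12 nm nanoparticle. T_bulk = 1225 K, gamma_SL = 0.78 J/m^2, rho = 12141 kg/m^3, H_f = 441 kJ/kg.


Radius R = 12/2 = 6 nm = 6e-09 m
Convert H_f = 441 kJ/kg = 441000 J/kg
dT = 2 * gamma_SL * T_bulk / (rho * H_f * R)
dT = 2 * 0.78 * 1225 / (12141 * 441000 * 6e-09)
dT = 59.5 K

59.5


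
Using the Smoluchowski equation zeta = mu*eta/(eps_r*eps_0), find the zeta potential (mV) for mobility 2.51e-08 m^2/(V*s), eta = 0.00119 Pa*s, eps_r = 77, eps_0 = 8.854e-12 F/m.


Smoluchowski equation: zeta = mu * eta / (eps_r * eps_0)
zeta = 2.51e-08 * 0.00119 / (77 * 8.854e-12)
zeta = 0.043812 V = 43.81 mV

43.81


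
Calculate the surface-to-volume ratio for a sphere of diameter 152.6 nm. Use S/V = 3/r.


Radius r = 152.6/2 = 76.3 nm
S/V = 3 / r = 3 / 76.3
S/V = 0.0393 nm^-1

0.0393


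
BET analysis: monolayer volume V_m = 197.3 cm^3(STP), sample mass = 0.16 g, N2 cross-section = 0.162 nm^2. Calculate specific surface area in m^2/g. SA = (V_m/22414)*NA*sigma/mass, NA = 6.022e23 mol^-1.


Number of moles in monolayer = V_m / 22414 = 197.3 / 22414 = 0.00880253
Number of molecules = moles * NA = 0.00880253 * 6.022e23
SA = molecules * sigma / mass
SA = (197.3 / 22414) * 6.022e23 * 0.162e-18 / 0.16
SA = 5367.1 m^2/g

5367.1


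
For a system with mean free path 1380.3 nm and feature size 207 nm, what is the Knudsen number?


Knudsen number Kn = lambda / L
Kn = 1380.3 / 207
Kn = 6.6681

6.6681


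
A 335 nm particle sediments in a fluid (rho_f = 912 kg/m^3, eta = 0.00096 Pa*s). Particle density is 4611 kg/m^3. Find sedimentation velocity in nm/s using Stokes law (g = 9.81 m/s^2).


Radius R = 335/2 nm = 1.675e-07 m
Density difference = 4611 - 912 = 3699 kg/m^3
v = 2 * R^2 * (rho_p - rho_f) * g / (9 * eta)
v = 2 * (1.675e-07)^2 * 3699 * 9.81 / (9 * 0.00096)
v = 2.35667e-07 m/s = 235.6672 nm/s

235.6672


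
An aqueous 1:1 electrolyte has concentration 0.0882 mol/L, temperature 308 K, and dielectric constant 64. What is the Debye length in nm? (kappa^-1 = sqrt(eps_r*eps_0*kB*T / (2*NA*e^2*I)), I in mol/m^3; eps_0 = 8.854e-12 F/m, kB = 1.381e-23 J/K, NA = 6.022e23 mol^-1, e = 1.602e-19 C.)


Ionic strength I = 0.0882 * 1^2 * 1000 = 88.2 mol/m^3
kappa^-1 = sqrt(64 * 8.854e-12 * 1.381e-23 * 308 / (2 * 6.022e23 * (1.602e-19)^2 * 88.2))
kappa^-1 = 0.94 nm

0.94


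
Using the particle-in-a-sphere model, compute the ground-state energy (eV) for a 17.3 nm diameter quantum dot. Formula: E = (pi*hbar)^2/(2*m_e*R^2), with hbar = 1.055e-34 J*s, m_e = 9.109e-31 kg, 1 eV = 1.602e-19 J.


Radius R = 17.3/2 = 8.65 nm = 8.65e-09 m
E = (pi * 1.055e-34)^2 / (2 * 9.109e-31 * (8.65e-09)^2)
E(J) = 8.05883e-22
E = E(J) / 1.602e-19 = 0.005 eV

0.005


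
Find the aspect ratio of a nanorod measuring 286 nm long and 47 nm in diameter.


Aspect ratio AR = length / diameter
AR = 286 / 47
AR = 6.09

6.09


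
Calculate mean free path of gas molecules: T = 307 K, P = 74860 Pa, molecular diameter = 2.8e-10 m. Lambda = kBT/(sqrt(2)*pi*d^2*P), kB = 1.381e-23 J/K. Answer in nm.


Mean free path: lambda = kB*T / (sqrt(2) * pi * d^2 * P)
lambda = 1.381e-23 * 307 / (sqrt(2) * pi * (2.8e-10)^2 * 74860)
lambda = 1.62593e-07 m
lambda = 162.59 nm

162.59


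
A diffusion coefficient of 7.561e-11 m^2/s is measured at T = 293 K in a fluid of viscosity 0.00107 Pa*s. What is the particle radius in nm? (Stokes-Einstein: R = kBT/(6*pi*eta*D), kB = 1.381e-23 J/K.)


Stokes-Einstein: R = kB*T / (6*pi*eta*D)
R = 1.381e-23 * 293 / (6 * pi * 0.00107 * 7.561e-11)
R = 2.65337e-09 m = 2.65 nm

2.65


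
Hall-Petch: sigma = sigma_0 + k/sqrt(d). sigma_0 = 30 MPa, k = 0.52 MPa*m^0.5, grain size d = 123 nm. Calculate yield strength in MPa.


d = 123 nm = 1.23e-07 m
sqrt(d) = 0.0003507136
Hall-Petch contribution = k / sqrt(d) = 0.52 / 0.0003507136 = 1482.7 MPa
sigma = sigma_0 + k/sqrt(d) = 30 + 1482.7 = 1512.7 MPa

1512.7


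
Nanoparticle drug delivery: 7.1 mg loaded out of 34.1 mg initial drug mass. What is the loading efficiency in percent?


Drug loading efficiency = (drug loaded / drug initial) * 100
DLE = 7.1 / 34.1 * 100
DLE = 0.2082 * 100
DLE = 20.82%

20.82


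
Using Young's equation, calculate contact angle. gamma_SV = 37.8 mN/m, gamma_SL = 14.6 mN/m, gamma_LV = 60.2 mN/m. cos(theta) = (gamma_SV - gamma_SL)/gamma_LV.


cos(theta) = (gamma_SV - gamma_SL) / gamma_LV
cos(theta) = (37.8 - 14.6) / 60.2
cos(theta) = 0.385382
theta = arccos(0.385382) = 67.33 degrees

67.33


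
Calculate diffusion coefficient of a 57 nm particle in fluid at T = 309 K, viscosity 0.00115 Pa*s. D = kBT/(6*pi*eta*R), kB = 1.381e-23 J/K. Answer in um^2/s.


Radius R = 57/2 = 28.5 nm = 2.85e-08 m
D = kB*T / (6*pi*eta*R)
D = 1.381e-23 * 309 / (6 * pi * 0.00115 * 2.85e-08)
D = 6.9073e-12 m^2/s = 6.907 um^2/s

6.907


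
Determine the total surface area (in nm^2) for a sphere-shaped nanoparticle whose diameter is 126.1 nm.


Radius r = 126.1/2 = 63.05 nm
Surface area SA = 4 * pi * r^2
SA = 4 * pi * (63.05)^2
SA = 49955.12 nm^2

49955.12
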